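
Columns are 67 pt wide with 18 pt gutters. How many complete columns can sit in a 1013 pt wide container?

12 columns: 12·67 + 11·18 = 1002 pt ≤ 1013.
13 columns: 1087 pt > 1013. So 12.

12 columns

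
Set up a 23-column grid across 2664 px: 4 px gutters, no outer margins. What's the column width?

112 px

2664 − 22·4 = 2576; ÷23 gives c = 112 px.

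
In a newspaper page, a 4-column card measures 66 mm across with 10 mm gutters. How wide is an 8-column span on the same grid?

4 columns + 3 gutters: 4c + 3·10 = 66.
4c = 66 − 30 = 36, so c = 9 mm.
Span of 8: 8·9 + 7·10 = 72 + 70 = 142 mm.

142 mm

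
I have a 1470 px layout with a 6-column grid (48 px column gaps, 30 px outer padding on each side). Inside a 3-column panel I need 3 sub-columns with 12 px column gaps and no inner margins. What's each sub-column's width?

219 px

Take off 60 px of margins, leaving 1410 px.
1410 − 5·48 = 1170; ÷6 gives c = 195 px.
3 columns plus 2 column gaps: 585 + 96 = 681 px.
3d + 2·12 = 681 → 3d = 657 → d = 219 px.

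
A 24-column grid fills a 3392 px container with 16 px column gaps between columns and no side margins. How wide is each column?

24c + 23·16 = 3392 → 24c = 3024 → c = 126 px.

126 px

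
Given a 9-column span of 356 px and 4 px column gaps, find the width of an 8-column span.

316 px

9c + 8·4 = 356 → 9c = 324 → c = 36 px.
8 columns plus 7 column gaps: 288 + 28 = 316 px.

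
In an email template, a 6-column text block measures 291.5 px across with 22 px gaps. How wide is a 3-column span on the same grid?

134.75 px

6 columns + 5 gaps: 6c + 5·22 = 291.5.
6c = 291.5 − 110 = 181.5, so c = 30.25 px.
3-column span = 3·30.25 + 2·22 = 134.75 px.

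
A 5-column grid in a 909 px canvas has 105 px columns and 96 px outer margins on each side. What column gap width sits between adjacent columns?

Subtract both margins: 909 − 2·96 = 717 px.
Columns use 525 px, leaving 192 px across 4 column gaps = 48 px each.

48 px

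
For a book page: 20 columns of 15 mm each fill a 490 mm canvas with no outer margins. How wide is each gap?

Columns use 300 mm, leaving 190 mm across 19 gaps = 10 mm each.

10 mm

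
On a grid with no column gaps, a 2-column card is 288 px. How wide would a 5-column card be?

288 / 2 = 144 px per column.
5-column span = 5·144 = 720 px.

720 px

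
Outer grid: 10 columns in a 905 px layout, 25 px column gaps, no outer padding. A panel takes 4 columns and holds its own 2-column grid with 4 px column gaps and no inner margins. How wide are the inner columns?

10c + 9·25 = 905 → 10c = 680 → c = 68 px.
4 columns plus 3 column gaps: 272 + 75 = 347 px.
Subtracting 1 column gap of 4 leaves 343 for 2 columns, so d = 171.5 px.

171.5 px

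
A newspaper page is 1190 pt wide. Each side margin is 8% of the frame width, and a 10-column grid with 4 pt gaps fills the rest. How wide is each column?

96.36 pt

1190 × (1 − 2·8%) = 1190 × 84% = 999.6 pt for the columns.
Subtracting 9 gaps of 4 leaves 963.6 for 10 columns, so c = 96.36 pt.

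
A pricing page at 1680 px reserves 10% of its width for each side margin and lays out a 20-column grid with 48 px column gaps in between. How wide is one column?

21.6 px

Margins: 10% × 1680 = 168 px each, so content = 1680 − 336 = 1344 px.
20 columns + 19 column gaps: 20c + 19·48 = 1344.
20c = 1344 − 912 = 432, so c = 21.6 px.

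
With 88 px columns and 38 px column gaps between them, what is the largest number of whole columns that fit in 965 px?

7 columns

k columns need k·88 + (k−1)·38 = k·126 − 38.
k·126 − 38 ≤ 965 → k ≤ 1003 / 126 ≈ 7.96, so k = 7.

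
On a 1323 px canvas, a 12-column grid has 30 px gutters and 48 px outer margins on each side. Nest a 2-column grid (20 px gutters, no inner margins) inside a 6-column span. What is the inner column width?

Inside the margins: 1323 − 96 = 1227 px.
1227 − 11·30 = 897; ÷12 gives c = 74.75 px.
Span of 6: 6·74.75 + 5·30 = 448.5 + 150 = 598.5 px.
598.5 − 1·20 = 578.5; ÷2 gives d = 289.25 px.

289.25 px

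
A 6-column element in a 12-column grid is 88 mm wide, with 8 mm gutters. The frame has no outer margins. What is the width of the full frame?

184 mm

88 − 5·8 = 48; ÷6 gives c = 8 mm.
Total width: 12·8 + 11·8 = 184 mm.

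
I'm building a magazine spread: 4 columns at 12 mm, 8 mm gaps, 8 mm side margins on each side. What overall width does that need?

88 mm

Total width: 2·8 + 4·12 + 3·8 = 88 mm.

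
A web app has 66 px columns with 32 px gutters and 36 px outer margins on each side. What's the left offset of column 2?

Each column+gutter stride is 98 px; 1 of them past the 36 px margin is 36 + 98 = 134 px.

134 px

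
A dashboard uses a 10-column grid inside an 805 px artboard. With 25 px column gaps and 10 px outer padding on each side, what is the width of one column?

56 px

Take off 20 px of margins, leaving 785 px.
785 − 9·25 = 560; ÷10 gives c = 56 px.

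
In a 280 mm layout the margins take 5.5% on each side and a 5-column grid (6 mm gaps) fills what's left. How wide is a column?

Margins: 5.5% × 280 = 15.4 mm each, so content = 280 − 30.8 = 249.2 mm.
5c + 4·6 = 249.2 → 5c = 225.2 → c = 45.04 mm.

45.04 mm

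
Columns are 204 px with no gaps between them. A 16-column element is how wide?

3264 px

16-column span = 16·204 = 3264 px.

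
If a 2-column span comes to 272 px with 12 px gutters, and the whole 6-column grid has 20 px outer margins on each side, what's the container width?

2 columns + 1 gutter: 2c + 1·12 = 272.
2c = 272 − 12 = 260, so c = 130 px.
Total width: 2·20 + 6·130 + 5·12 = 880 px.

880 px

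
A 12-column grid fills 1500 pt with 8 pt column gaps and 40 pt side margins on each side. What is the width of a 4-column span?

Inside the margins: 1500 − 80 = 1420 pt.
12c + 11·8 = 1420 → 12c = 1332 → c = 111 pt.
4 columns plus 3 column gaps: 444 + 24 = 468 pt.

468 pt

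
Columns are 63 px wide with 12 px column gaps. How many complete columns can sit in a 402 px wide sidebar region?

Each extra column adds 63 + 12 = 75 px.
(402 + 12) / 75 = 5.52, so 5 columns fit.

5 columns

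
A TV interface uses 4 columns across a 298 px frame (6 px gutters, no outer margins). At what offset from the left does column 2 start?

76 px

298 − 3·6 = 280; ÷4 gives c = 70 px.
Each column+gutter stride is 76 px; with no margin, 1 of them is 76 px.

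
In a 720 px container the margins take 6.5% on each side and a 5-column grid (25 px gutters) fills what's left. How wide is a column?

105.28 px

720 × (1 − 2·6.5%) = 720 × 87% = 626.4 px for the columns.
626.4 − 4·25 = 526.4; ÷5 gives c = 105.28 px.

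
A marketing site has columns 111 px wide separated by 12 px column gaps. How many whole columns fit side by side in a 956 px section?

k columns need k·111 + (k−1)·12 = k·123 − 12.
k·123 − 12 ≤ 956 → k ≤ 968 / 123 ≈ 7.87, so k = 7.

7 columns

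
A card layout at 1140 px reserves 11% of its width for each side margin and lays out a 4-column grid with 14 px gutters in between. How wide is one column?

Each margin = 11% of 1140 = 125.4 px; content = 1140 − 2·125.4 = 889.2 px.
4 columns + 3 gutters: 4c + 3·14 = 889.2.
4c = 889.2 − 42 = 847.2, so c = 211.8 px.

211.8 px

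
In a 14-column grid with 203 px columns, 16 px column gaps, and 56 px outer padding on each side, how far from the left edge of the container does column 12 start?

2465 px

Before column 12: the margin + 11 columns + 11 column gaps.
Offset = 56 + 11·(203 + 16) = 56 + 2409 = 2465 px.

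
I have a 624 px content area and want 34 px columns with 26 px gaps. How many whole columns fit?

10 columns: 10·34 + 9·26 = 574 px ≤ 624.
11 columns: 634 px > 624. So 10.

10 columns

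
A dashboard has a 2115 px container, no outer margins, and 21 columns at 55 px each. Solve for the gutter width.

21·55 + 20g = 2115 → 20g = 960 → g = 48 px.

48 px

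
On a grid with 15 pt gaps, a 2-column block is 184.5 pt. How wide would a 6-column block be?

2 columns + 1 gap: 2c + 1·15 = 184.5.
2c = 184.5 − 15 = 169.5, so c = 84.75 pt.
6 columns plus 5 gaps: 508.5 + 75 = 583.5 pt.

583.5 pt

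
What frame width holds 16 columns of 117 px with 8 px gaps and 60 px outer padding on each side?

2112 px

Frame = 2·60 + 16·117 + 15·8 = 120 + 1872 + 120 = 2112 px.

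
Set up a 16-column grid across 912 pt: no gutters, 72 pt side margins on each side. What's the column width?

Take off 144 pt of margins, leaving 768 pt.
768 / 16 = 48 pt per column.

48 pt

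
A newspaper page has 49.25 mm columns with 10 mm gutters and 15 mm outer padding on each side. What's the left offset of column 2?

Before column 2: the margin + 1 column + 1 gutter.
Offset = 15 + 1·(49.25 + 10) = 15 + 59.25 = 74.25 mm.

74.25 mm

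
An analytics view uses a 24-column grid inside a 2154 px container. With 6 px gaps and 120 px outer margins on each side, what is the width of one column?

74 px

Inside the margins: 2154 − 240 = 1914 px.
1914 − 23·6 = 1776; ÷24 gives c = 74 px.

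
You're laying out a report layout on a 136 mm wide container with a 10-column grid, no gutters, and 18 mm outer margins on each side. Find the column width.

10 mm

Content width = 136 − 2·18 = 100 mm.
With no gutters, each column is 100/10 = 10 mm.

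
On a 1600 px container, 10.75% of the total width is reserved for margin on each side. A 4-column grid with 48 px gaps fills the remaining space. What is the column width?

Each margin = 10.75% of 1600 = 172 px; content = 1600 − 2·172 = 1256 px.
1256 − 3·48 = 1112; ÷4 gives c = 278 px.

278 px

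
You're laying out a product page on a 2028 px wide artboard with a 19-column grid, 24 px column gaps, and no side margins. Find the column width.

84 px

19 columns + 18 column gaps: 19c + 18·24 = 2028.
19c = 2028 − 432 = 1596, so c = 84 px.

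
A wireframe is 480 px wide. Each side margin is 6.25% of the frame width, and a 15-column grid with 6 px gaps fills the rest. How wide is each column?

Margins: 6.25% × 480 = 30 px each, so content = 480 − 60 = 420 px.
Subtracting 14 gaps of 6 leaves 336 for 15 columns, so c = 22.4 px.

22.4 px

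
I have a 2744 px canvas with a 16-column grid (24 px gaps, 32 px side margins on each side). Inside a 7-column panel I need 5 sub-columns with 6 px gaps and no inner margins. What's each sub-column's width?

Outer content = 2744 − 2·32 = 2680 px.
2680 − 15·24 = 2320; ÷16 gives c = 145 px.
7 columns plus 6 gaps: 1015 + 144 = 1159 px.
1159 − 4·6 = 1135; ÷5 gives d = 227 px.

227 px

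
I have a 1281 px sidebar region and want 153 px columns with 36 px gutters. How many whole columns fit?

6 columns

6 columns: 6·153 + 5·36 = 1098 px ≤ 1281.
7 columns: 1287 px > 1281. So 6.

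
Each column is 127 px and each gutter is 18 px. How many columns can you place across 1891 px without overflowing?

13 columns

13 columns: 13·127 + 12·18 = 1867 px ≤ 1891.
14 columns: 2012 px > 1891. So 13.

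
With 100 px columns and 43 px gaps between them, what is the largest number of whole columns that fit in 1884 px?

13 columns

Each extra column adds 100 + 43 = 143 px.
(1884 + 43) / 143 = 13.48, so 13 columns fit.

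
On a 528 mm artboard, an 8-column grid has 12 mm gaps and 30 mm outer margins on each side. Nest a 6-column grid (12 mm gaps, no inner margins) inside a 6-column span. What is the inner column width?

Take off 60 mm of margins, leaving 468 mm.
Subtracting 7 gaps of 12 leaves 384 for 8 columns, so c = 48 mm.
6 columns plus 5 gaps: 288 + 60 = 348 mm.
6d + 5·12 = 348 → 6d = 288 → d = 48 mm.

48 mm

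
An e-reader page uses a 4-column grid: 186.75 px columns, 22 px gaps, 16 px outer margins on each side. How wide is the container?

845 px

Adding margins, columns and gutters: 32 + 747 + 66 = 845 px.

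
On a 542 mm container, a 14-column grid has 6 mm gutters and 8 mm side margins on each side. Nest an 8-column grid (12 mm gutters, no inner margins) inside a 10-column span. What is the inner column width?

36.25 mm

Take off 16 mm of margins, leaving 526 mm.
14c + 13·6 = 526 → 14c = 448 → c = 32 mm.
10-column span = 10·32 + 9·6 = 374 mm.
Subtracting 7 gutters of 12 leaves 290 for 8 columns, so d = 36.25 mm.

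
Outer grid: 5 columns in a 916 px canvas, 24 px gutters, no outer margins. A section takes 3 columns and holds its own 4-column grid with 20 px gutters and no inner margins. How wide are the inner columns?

120 px

916 − 4·24 = 820; ÷5 gives c = 164 px.
3 columns plus 2 gutters: 492 + 48 = 540 px.
Subtracting 3 gutters of 20 leaves 480 for 4 columns, so d = 120 px.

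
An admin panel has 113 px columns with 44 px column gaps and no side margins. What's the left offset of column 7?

Each column+gutter stride is 157 px; with no margin, 6 of them is 942 px.

942 px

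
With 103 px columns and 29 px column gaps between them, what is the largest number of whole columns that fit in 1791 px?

k columns need k·103 + (k−1)·29 = k·132 − 29.
k·132 − 29 ≤ 1791 → k ≤ 1820 / 132 ≈ 13.79, so k = 13.

13 columns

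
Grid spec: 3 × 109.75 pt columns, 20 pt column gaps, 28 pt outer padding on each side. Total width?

Artboard = 2·28 + 3·109.75 + 2·20 = 56 + 329.25 + 40 = 425.25 pt.

425.25 pt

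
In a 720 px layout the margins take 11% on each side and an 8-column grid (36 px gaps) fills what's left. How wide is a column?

720 × (1 − 2·11%) = 720 × 78% = 561.6 px for the columns.
Subtracting 7 gaps of 36 leaves 309.6 for 8 columns, so c = 38.7 px.

38.7 px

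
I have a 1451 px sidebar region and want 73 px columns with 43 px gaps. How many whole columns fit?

12 columns

k columns need k·73 + (k−1)·43 = k·116 − 43.
k·116 − 43 ≤ 1451 → k ≤ 1494 / 116 ≈ 12.88, so k = 12.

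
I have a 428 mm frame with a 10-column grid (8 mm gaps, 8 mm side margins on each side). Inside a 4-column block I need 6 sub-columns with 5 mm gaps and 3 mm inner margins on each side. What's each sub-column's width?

Inside the margins: 428 − 16 = 412 mm.
10c + 9·8 = 412 → 10c = 340 → c = 34 mm.
4 columns plus 3 gaps: 136 + 24 = 160 mm.
Inner content = 160 − 2·3 = 154 mm.
Subtracting 5 gaps of 5 leaves 129 for 6 columns, so d = 21.5 mm.

21.5 mm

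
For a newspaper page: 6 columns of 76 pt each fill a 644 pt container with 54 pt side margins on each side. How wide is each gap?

Take off 108 pt of margins, leaving 536 pt.
6 columns take 6·76 = 456 pt; remaining 80 splits into 5 gaps.
g = 80 / 5 = 16 pt.

16 pt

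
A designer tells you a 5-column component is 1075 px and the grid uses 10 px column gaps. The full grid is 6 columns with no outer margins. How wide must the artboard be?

1292 px

5 columns + 4 column gaps: 5c + 4·10 = 1075.
5c = 1075 − 40 = 1035, so c = 207 px.
Artboard = 6·207 + 5·10 = 1242 + 50 = 1292 px.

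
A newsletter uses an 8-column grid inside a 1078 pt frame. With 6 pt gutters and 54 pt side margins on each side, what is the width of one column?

Content width = 1078 − 2·54 = 970 pt.
Subtracting 7 gutters of 6 leaves 928 for 8 columns, so c = 116 pt.

116 pt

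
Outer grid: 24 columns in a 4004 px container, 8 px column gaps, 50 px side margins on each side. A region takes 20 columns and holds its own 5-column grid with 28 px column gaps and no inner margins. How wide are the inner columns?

Outer content = 4004 − 2·50 = 3904 px.
Subtracting 23 column gaps of 8 leaves 3720 for 24 columns, so c = 155 px.
20-column span = 20·155 + 19·8 = 3252 px.
3252 − 4·28 = 3140; ÷5 gives d = 628 px.

628 px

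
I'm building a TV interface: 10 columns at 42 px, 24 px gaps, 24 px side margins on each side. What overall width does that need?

684 px

Adding margins, columns and gutters: 48 + 420 + 216 = 684 px.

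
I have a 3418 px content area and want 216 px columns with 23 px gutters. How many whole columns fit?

k columns need k·216 + (k−1)·23 = k·239 − 23.
k·239 − 23 ≤ 3418 → k ≤ 3441 / 239 ≈ 14.40, so k = 14.

14 columns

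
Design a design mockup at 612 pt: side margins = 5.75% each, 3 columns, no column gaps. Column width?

180.54 pt

Margins: 5.75% × 612 = 35.19 pt each, so content = 612 − 70.38 = 541.62 pt.
With no column gaps, each column is 541.62/3 = 180.54 pt.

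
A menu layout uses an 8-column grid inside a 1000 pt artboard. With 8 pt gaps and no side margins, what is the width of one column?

Subtracting 7 gaps of 8 leaves 944 for 8 columns, so c = 118 pt.

118 pt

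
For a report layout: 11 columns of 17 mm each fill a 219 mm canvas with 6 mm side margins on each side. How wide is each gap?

Take off 12 mm of margins, leaving 207 mm.
11·17 + 10g = 207 → 10g = 20 → g = 2 mm.

2 mm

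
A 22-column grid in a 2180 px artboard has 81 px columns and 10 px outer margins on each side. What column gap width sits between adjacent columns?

18 px

Take off 20 px of margins, leaving 2160 px.
22·81 + 21g = 2160 → 21g = 378 → g = 18 px.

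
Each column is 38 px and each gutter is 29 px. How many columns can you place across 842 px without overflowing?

k columns need k·38 + (k−1)·29 = k·67 − 29.
k·67 − 29 ≤ 842 → k ≤ 871 / 67 ≈ 13.00, so k = 13.

13 columns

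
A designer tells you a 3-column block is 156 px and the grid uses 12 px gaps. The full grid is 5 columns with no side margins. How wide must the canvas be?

268 px

156 − 2·12 = 132; ÷3 gives c = 44 px.
Total width: 5·44 + 4·12 = 268 px.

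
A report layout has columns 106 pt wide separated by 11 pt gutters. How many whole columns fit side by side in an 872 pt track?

7 columns

Each extra column adds 106 + 11 = 117 pt.
(872 + 11) / 117 = 7.55, so 7 columns fit.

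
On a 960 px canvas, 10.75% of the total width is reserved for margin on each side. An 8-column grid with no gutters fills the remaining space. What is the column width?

Each margin = 10.75% of 960 = 103.2 px; content = 960 − 2·103.2 = 753.6 px.
753.6 / 8 = 94.2 px per column.

94.2 px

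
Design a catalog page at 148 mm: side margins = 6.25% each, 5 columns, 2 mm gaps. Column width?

24.3 mm

148 × (1 − 2·6.25%) = 148 × 87.5% = 129.5 mm for the columns.
129.5 − 4·2 = 121.5; ÷5 gives c = 24.3 mm.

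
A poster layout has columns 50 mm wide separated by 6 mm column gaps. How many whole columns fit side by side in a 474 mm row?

8 columns

Each extra column adds 50 + 6 = 56 mm.
(474 + 6) / 56 = 8.57, so 8 columns fit.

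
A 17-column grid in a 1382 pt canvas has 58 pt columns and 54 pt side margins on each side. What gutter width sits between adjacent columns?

Subtract both margins: 1382 − 2·54 = 1274 pt.
17 columns take 17·58 = 986 pt; remaining 288 splits into 16 gutters.
g = 288 / 16 = 18 pt.

18 pt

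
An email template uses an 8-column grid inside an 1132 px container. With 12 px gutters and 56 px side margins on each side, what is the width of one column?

Content width = 1132 − 2·56 = 1020 px.
8c + 7·12 = 1020 → 8c = 936 → c = 117 px.

117 px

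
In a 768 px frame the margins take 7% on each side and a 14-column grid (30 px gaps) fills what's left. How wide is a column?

19.32 px

Each margin = 7% of 768 = 53.76 px; content = 768 − 2·53.76 = 660.48 px.
14 columns + 13 gaps: 14c + 13·30 = 660.48.
14c = 660.48 − 390 = 270.48, so c = 19.32 px.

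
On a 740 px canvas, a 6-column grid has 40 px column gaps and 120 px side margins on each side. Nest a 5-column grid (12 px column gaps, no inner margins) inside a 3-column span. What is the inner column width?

36.4 px

Inside the margins: 740 − 240 = 500 px.
500 − 5·40 = 300; ÷6 gives c = 50 px.
Span of 3: 3·50 + 2·40 = 150 + 80 = 230 px.
Subtracting 4 column gaps of 12 leaves 182 for 5 columns, so d = 36.4 px.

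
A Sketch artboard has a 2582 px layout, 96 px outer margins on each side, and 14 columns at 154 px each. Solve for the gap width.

18 px

Inside the margins: 2582 − 192 = 2390 px.
14 columns take 14·154 = 2156 px; remaining 234 splits into 13 gaps.
g = 234 / 13 = 18 px.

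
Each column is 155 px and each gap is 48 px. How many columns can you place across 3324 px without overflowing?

16 columns

16 columns: 16·155 + 15·48 = 3200 px ≤ 3324.
17 columns: 3403 px > 3324. So 16.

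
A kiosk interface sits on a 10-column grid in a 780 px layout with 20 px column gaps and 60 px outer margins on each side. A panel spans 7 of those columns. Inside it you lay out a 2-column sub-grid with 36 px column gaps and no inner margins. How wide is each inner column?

Subtract both margins: 780 − 2·60 = 660 px.
660 − 9·20 = 480; ÷10 gives c = 48 px.
7-column span = 7·48 + 6·20 = 456 px.
2 columns + 1 column gap: 2d + 1·36 = 456.
2d = 456 − 36 = 420, so d = 210 px.

210 px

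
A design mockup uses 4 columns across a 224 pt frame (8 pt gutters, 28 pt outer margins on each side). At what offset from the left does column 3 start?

Content = 224 − 2·28 = 168 pt.
Subtracting 3 gutters of 8 leaves 144 for 4 columns, so c = 36 pt.
Column 3 starts at margin + 2·(column + gutter) = 28 + 2·44 = 116 pt.

116 pt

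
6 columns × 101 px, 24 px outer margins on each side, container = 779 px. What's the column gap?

25 px

Inside the margins: 779 − 48 = 731 px.
6·101 + 5g = 731 → 5g = 125 → g = 25 px.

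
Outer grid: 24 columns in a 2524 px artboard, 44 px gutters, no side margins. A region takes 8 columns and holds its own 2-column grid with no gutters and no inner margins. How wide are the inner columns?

406 px

Subtracting 23 gutters of 44 leaves 1512 for 24 columns, so c = 63 px.
8-column span = 8·63 + 7·44 = 812 px.
812 / 2 = 406 px per column.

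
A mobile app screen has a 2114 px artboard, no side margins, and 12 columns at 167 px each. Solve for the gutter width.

10 px

12 columns take 12·167 = 2004 px; remaining 110 splits into 11 gutters.
g = 110 / 11 = 10 px.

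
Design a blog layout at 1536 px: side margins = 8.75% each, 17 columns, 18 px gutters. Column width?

57.6 px

Margins: 8.75% × 1536 = 134.4 px each, so content = 1536 − 268.8 = 1267.2 px.
17 columns + 16 gutters: 17c + 16·18 = 1267.2.
17c = 1267.2 − 288 = 979.2, so c = 57.6 px.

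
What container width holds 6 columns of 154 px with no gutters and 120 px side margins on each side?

1164 px

Total width: 2·120 + 6·154 = 1164 px.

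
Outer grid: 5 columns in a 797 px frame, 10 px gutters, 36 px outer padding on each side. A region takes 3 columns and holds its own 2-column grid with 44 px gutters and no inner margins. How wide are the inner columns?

Inside the margins: 797 − 72 = 725 px.
5c + 4·10 = 725 → 5c = 685 → c = 137 px.
3-column span = 3·137 + 2·10 = 431 px.
2d + 1·44 = 431 → 2d = 387 → d = 193.5 px.

193.5 px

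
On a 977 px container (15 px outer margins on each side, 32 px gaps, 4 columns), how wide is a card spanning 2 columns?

Inside the margins: 977 − 30 = 947 px.
4 columns + 3 gaps: 4c + 3·32 = 947.
4c = 947 − 96 = 851, so c = 212.75 px.
Span of 2: 2·212.75 + 1·32 = 425.5 + 32 = 457.5 px.

457.5 px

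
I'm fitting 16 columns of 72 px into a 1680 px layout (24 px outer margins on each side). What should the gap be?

32 px

Subtract both margins: 1680 − 2·24 = 1632 px.
16 columns take 16·72 = 1152 px; remaining 480 splits into 15 gaps.
g = 480 / 15 = 32 px.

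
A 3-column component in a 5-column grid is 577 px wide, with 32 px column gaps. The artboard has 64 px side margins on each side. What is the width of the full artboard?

Subtracting 2 column gaps of 32 leaves 513 for 3 columns, so c = 171 px.
Total width: 2·64 + 5·171 + 4·32 = 1111 px.

1111 px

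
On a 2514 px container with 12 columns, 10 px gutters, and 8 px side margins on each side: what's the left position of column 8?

Content = 2514 − 2·8 = 2498 px.
2498 − 11·10 = 2388; ÷12 gives c = 199 px.
Before column 8: the margin + 7 columns + 7 gutters.
Offset = 8 + 7·(199 + 10) = 8 + 1463 = 1471 px.

1471 px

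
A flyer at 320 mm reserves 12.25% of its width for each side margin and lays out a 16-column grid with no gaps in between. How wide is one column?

320 × (1 − 2·12.25%) = 320 × 75.5% = 241.6 mm for the columns.
241.6 / 16 = 15.1 mm per column.

15.1 mm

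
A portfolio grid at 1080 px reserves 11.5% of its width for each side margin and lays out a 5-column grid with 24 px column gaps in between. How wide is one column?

147.12 px

1080 × (1 − 2·11.5%) = 1080 × 77% = 831.6 px for the columns.
5 columns + 4 column gaps: 5c + 4·24 = 831.6.
5c = 831.6 − 96 = 735.6, so c = 147.12 px.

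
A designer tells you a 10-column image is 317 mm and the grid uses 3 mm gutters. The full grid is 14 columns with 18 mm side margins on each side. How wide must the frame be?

481 mm

317 − 9·3 = 290; ÷10 gives c = 29 mm.
Frame = 2·18 + 14·29 + 13·3 = 36 + 406 + 39 = 481 mm.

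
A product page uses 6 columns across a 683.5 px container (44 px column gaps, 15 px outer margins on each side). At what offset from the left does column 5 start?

480 px

Content = 683.5 − 2·15 = 653.5 px.
Subtracting 5 column gaps of 44 leaves 433.5 for 6 columns, so c = 72.25 px.
Each column+gutter stride is 116.25 px; 4 of them past the 15 px margin is 15 + 465 = 480 px.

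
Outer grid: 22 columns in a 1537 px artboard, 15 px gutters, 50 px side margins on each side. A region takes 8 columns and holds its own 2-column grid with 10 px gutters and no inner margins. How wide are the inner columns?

Outer content = 1537 − 2·50 = 1437 px.
22 columns + 21 gutters: 22c + 21·15 = 1437.
22c = 1437 − 315 = 1122, so c = 51 px.
8 columns plus 7 gutters: 408 + 105 = 513 px.
2d + 1·10 = 513 → 2d = 503 → d = 251.5 px.

251.5 px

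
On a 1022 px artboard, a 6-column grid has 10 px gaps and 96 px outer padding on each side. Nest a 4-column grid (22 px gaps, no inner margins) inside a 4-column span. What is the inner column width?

Inside the margins: 1022 − 192 = 830 px.
6 columns + 5 gaps: 6c + 5·10 = 830.
6c = 830 − 50 = 780, so c = 130 px.
4-column span = 4·130 + 3·10 = 550 px.
550 − 3·22 = 484; ÷4 gives d = 121 px.

121 px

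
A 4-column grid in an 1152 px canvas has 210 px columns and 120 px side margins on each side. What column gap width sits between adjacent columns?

Content width = 1152 − 2·120 = 912 px.
4 columns take 4·210 = 840 px; remaining 72 splits into 3 column gaps.
g = 72 / 3 = 24 px.

24 px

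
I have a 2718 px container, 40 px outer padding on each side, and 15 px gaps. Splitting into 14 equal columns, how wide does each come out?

174.5 px

Take off 80 px of margins, leaving 2638 px.
Subtracting 13 gaps of 15 leaves 2443 for 14 columns, so c = 174.5 px.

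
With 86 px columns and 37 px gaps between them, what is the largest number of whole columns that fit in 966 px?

8 columns

k columns need k·86 + (k−1)·37 = k·123 − 37.
k·123 − 37 ≤ 966 → k ≤ 1003 / 123 ≈ 8.15, so k = 8.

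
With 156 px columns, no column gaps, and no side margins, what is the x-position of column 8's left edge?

1092 px

No margin, so column 8 starts at 7·(column + gutter) = 7·156 = 1092 px.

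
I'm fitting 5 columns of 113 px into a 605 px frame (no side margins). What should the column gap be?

Columns use 565 px, leaving 40 px across 4 column gaps = 10 px each.

10 px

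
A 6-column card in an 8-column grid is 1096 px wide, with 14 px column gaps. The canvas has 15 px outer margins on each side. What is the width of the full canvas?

6 columns + 5 column gaps: 6c + 5·14 = 1096.
6c = 1096 − 70 = 1026, so c = 171 px.
Total width: 2·15 + 8·171 + 7·14 = 1496 px.

1496 px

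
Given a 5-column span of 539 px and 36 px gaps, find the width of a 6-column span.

Subtracting 4 gaps of 36 leaves 395 for 5 columns, so c = 79 px.
Span of 6: 6·79 + 5·36 = 474 + 180 = 654 px.

654 px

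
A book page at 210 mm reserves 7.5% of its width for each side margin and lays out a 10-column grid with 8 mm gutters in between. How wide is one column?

210 × (1 − 2·7.5%) = 210 × 85% = 178.5 mm for the columns.
178.5 − 9·8 = 106.5; ÷10 gives c = 10.65 mm.

10.65 mm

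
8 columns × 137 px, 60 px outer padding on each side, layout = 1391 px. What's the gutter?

Inside the margins: 1391 − 120 = 1271 px.
8 columns take 8·137 = 1096 px; remaining 175 splits into 7 gutters.
g = 175 / 7 = 25 px.

25 px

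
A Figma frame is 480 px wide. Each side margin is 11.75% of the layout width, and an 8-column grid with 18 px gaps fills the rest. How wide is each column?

30.15 px

480 × (1 − 2·11.75%) = 480 × 76.5% = 367.2 px for the columns.
8 columns + 7 gaps: 8c + 7·18 = 367.2.
8c = 367.2 − 126 = 241.2, so c = 30.15 px.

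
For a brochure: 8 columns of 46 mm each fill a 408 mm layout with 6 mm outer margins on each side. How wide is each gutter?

Content width = 408 − 2·6 = 396 mm.
8 columns take 8·46 = 368 mm; remaining 28 splits into 7 gutters.
g = 28 / 7 = 4 mm.

4 mm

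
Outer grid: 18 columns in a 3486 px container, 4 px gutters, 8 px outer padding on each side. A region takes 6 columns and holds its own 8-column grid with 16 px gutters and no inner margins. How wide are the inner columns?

130.25 px

Take off 16 px of margins, leaving 3470 px.
3470 − 17·4 = 3402; ÷18 gives c = 189 px.
6-column span = 6·189 + 5·4 = 1154 px.
8d + 7·16 = 1154 → 8d = 1042 → d = 130.25 px.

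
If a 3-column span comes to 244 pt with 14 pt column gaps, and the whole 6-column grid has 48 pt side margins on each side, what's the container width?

244 − 2·14 = 216; ÷3 gives c = 72 pt.
Container = 2·48 + 6·72 + 5·14 = 96 + 432 + 70 = 598 pt.

598 pt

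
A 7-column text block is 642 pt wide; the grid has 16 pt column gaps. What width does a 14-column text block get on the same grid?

1300 pt

7c + 6·16 = 642 → 7c = 546 → c = 78 pt.
Span of 14: 14·78 + 13·16 = 1092 + 208 = 1300 pt.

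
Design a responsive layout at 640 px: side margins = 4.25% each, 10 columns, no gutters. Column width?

640 × (1 − 2·4.25%) = 640 × 91.5% = 585.6 px for the columns.
With no gutters, each column is 585.6/10 = 58.56 px.

58.56 px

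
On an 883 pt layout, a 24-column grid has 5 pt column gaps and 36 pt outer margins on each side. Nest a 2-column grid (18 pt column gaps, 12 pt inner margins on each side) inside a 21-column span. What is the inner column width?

333.5 pt

Take off 72 pt of margins, leaving 811 pt.
24c + 23·5 = 811 → 24c = 696 → c = 29 pt.
Span of 21: 21·29 + 20·5 = 609 + 100 = 709 pt.
Inner content = 709 − 2·12 = 685 pt.
2d + 1·18 = 685 → 2d = 667 → d = 333.5 pt.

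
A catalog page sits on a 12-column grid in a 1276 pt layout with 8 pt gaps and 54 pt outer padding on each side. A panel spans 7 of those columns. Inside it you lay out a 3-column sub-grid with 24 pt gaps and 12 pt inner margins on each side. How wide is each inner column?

202 pt

Outer content = 1276 − 2·54 = 1168 pt.
1168 − 11·8 = 1080; ÷12 gives c = 90 pt.
Span of 7: 7·90 + 6·8 = 630 + 48 = 678 pt.
Inner content = 678 − 2·12 = 654 pt.
654 − 2·24 = 606; ÷3 gives d = 202 pt.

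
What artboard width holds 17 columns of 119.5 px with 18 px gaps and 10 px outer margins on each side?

Adding margins, columns and gutters: 20 + 2031.5 + 288 = 2339.5 px.

2339.5 px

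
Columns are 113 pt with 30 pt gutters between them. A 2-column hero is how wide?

Span of 2: 2·113 + 1·30 = 226 + 30 = 256 pt.

256 pt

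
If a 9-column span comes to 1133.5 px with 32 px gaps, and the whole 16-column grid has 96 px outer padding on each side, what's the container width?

9 columns + 8 gaps: 9c + 8·32 = 1133.5.
9c = 1133.5 − 256 = 877.5, so c = 97.5 px.
Container = 2·96 + 16·97.5 + 15·32 = 192 + 1560 + 480 = 2232 px.

2232 px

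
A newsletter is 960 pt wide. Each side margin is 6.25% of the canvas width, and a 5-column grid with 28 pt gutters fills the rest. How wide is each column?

Each margin = 6.25% of 960 = 60 pt; content = 960 − 2·60 = 840 pt.
Subtracting 4 gutters of 28 leaves 728 for 5 columns, so c = 145.6 pt.

145.6 pt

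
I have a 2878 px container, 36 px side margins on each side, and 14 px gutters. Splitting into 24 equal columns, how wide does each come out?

Content width = 2878 − 2·36 = 2806 px.
2806 − 23·14 = 2484; ÷24 gives c = 103.5 px.

103.5 px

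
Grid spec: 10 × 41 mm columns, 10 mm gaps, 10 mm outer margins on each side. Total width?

Frame = 2·10 + 10·41 + 9·10 = 20 + 410 + 90 = 520 mm.

520 mm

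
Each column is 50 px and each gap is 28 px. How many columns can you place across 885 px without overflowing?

11 columns

k columns need k·50 + (k−1)·28 = k·78 − 28.
k·78 − 28 ≤ 885 → k ≤ 913 / 78 ≈ 11.71, so k = 11.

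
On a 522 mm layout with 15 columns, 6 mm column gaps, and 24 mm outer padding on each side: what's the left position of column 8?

248 mm

Subtract both margins: 522 − 2·24 = 474 mm.
15c + 14·6 = 474 → 15c = 390 → c = 26 mm.
Column 8 starts at margin + 7·(column + gutter) = 24 + 7·32 = 248 mm.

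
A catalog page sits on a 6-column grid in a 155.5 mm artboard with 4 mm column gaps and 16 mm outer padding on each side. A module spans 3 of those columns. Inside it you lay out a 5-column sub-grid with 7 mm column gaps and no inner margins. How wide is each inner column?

6.35 mm

Outer content = 155.5 − 2·16 = 123.5 mm.
Subtracting 5 column gaps of 4 leaves 103.5 for 6 columns, so c = 17.25 mm.
Span of 3: 3·17.25 + 2·4 = 51.75 + 8 = 59.75 mm.
5d + 4·7 = 59.75 → 5d = 31.75 → d = 6.35 mm.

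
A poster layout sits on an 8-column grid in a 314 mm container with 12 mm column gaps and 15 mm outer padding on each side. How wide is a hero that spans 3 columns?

99 mm

Inside the margins: 314 − 30 = 284 mm.
284 − 7·12 = 200; ÷8 gives c = 25 mm.
3 columns plus 2 column gaps: 75 + 24 = 99 mm.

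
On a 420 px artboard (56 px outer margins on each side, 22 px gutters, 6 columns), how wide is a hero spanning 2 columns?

88 px

Content width = 420 − 2·56 = 308 px.
6 columns + 5 gutters: 6c + 5·22 = 308.
6c = 308 − 110 = 198, so c = 33 px.
2 columns plus 1 gutter: 66 + 22 = 88 px.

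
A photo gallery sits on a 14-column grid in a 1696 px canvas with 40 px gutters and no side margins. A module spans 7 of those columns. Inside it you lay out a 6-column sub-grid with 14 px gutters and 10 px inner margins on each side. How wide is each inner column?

123 px

Subtracting 13 gutters of 40 leaves 1176 for 14 columns, so c = 84 px.
7 columns plus 6 gutters: 588 + 240 = 828 px.
Inner content = 828 − 2·10 = 808 px.
Subtracting 5 gutters of 14 leaves 738 for 6 columns, so d = 123 px.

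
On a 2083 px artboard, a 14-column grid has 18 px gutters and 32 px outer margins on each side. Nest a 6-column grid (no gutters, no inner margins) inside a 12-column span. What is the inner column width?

Outer content = 2083 − 2·32 = 2019 px.
2019 − 13·18 = 1785; ÷14 gives c = 127.5 px.
12 columns plus 11 gutters: 1530 + 198 = 1728 px.
1728 / 6 = 288 px per column.

288 px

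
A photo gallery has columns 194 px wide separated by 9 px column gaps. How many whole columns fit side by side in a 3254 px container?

16 columns

16 columns: 16·194 + 15·9 = 3239 px ≤ 3254.
17 columns: 3442 px > 3254. So 16.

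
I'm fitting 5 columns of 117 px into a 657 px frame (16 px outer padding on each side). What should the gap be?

10 px

Subtract both margins: 657 − 2·16 = 625 px.
5·117 + 4g = 625 → 4g = 40 → g = 10 px.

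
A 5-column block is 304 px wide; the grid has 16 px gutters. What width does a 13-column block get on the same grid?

Subtracting 4 gutters of 16 leaves 240 for 5 columns, so c = 48 px.
13-column span = 13·48 + 12·16 = 816 px.

816 px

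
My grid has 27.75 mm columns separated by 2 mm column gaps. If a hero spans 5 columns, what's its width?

Span of 5: 5·27.75 + 4·2 = 138.75 + 8 = 146.75 mm.

146.75 mm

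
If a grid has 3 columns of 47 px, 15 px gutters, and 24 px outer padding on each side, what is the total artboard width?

219 px

Total width: 2·24 + 3·47 + 2·15 = 219 px.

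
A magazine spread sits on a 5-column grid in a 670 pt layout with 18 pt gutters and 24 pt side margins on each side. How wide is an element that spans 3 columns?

Content width = 670 − 2·24 = 622 pt.
Subtracting 4 gutters of 18 leaves 550 for 5 columns, so c = 110 pt.
3-column span = 3·110 + 2·18 = 366 pt.

366 pt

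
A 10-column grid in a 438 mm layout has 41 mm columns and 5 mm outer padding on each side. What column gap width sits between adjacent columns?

2 mm

Take off 10 mm of margins, leaving 428 mm.
10·41 + 9g = 428 → 9g = 18 → g = 2 mm.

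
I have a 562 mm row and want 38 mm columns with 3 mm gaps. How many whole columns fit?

13 columns

Each extra column adds 38 + 3 = 41 mm.
(562 + 3) / 41 = 13.78, so 13 columns fit.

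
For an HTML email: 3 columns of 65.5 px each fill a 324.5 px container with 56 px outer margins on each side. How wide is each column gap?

8 px

Subtract both margins: 324.5 − 2·56 = 212.5 px.
3 columns take 3·65.5 = 196.5 px; remaining 16 splits into 2 column gaps.
g = 16 / 2 = 8 px.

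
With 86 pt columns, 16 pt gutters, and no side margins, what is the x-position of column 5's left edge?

Each column+gutter stride is 102 pt; with no margin, 4 of them is 408 pt.

408 pt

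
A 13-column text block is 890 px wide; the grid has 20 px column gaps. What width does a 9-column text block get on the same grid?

610 px

13 columns + 12 column gaps: 13c + 12·20 = 890.
13c = 890 − 240 = 650, so c = 50 px.
9-column span = 9·50 + 8·20 = 610 px.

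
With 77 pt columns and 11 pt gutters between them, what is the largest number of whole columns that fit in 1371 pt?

k columns need k·77 + (k−1)·11 = k·88 − 11.
k·88 − 11 ≤ 1371 → k ≤ 1382 / 88 ≈ 15.70, so k = 15.

15 columns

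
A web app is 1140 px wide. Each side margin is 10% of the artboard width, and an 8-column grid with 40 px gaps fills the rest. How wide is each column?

79 px

Each margin = 10% of 1140 = 114 px; content = 1140 − 2·114 = 912 px.
8c + 7·40 = 912 → 8c = 632 → c = 79 px.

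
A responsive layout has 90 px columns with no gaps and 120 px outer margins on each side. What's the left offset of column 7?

660 px

Before column 7: the margin + 6 columns + 6 gaps.
Offset = 120 + 6·(90 + 0) = 120 + 540 = 660 px.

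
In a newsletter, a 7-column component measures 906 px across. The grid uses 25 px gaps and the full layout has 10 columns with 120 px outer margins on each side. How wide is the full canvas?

1545 px

7 columns + 6 gaps: 7c + 6·25 = 906.
7c = 906 − 150 = 756, so c = 108 px.
Adding margins, columns and gutters: 240 + 1080 + 225 = 1545 px.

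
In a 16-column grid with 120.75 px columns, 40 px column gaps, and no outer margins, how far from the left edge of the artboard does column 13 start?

No margin, so column 13 starts at 12·(column + gutter) = 12·160.75 = 1929 px.

1929 px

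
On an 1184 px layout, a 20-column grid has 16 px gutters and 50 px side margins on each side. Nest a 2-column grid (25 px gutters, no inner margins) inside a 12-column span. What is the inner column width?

309.5 px

Outer content = 1184 − 2·50 = 1084 px.
20c + 19·16 = 1084 → 20c = 780 → c = 39 px.
12 columns plus 11 gutters: 468 + 176 = 644 px.
2 columns + 1 gutter: 2d + 1·25 = 644.
2d = 644 − 25 = 619, so d = 309.5 px.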